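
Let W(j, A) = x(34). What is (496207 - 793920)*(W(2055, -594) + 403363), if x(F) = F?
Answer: -120096531061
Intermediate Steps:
W(j, A) = 34
(496207 - 793920)*(W(2055, -594) + 403363) = (496207 - 793920)*(34 + 403363) = -297713*403397 = -120096531061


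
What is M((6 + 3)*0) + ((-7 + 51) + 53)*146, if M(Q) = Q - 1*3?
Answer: 14159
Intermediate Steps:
M(Q) = -3 + Q (M(Q) = Q - 3 = -3 + Q)
M((6 + 3)*0) + ((-7 + 51) + 53)*146 = (-3 + (6 + 3)*0) + ((-7 + 51) + 53)*146 = (-3 + 9*0) + (44 + 53)*146 = (-3 + 0) + 97*146 = -3 + 14162 = 14159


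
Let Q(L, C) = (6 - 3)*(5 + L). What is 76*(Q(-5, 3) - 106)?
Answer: -8056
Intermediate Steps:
Q(L, C) = 15 + 3*L (Q(L, C) = 3*(5 + L) = 15 + 3*L)
76*(Q(-5, 3) - 106) = 76*((15 + 3*(-5)) - 106) = 76*((15 - 15) - 106) = 76*(0 - 106) = 76*(-106) = -8056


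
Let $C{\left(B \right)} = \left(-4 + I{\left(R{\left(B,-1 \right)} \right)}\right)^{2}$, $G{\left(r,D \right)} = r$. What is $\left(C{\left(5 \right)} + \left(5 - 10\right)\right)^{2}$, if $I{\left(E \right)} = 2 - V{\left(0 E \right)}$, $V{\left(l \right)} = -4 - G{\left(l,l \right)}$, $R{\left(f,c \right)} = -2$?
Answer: $1$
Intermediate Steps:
$V{\left(l \right)} = -4 - l$
$I{\left(E \right)} = 6$ ($I{\left(E \right)} = 2 - \left(-4 - 0 E\right) = 2 - \left(-4 - 0\right) = 2 - \left(-4 + 0\right) = 2 - -4 = 2 + 4 = 6$)
$C{\left(B \right)} = 4$ ($C{\left(B \right)} = \left(-4 + 6\right)^{2} = 2^{2} = 4$)
$\left(C{\left(5 \right)} + \left(5 - 10\right)\right)^{2} = \left(4 + \left(5 - 10\right)\right)^{2} = \left(4 - 5\right)^{2} = \left(-1\right)^{2} = 1$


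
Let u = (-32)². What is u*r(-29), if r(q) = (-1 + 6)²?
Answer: 25600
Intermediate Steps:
r(q) = 25 (r(q) = 5² = 25)
u = 1024
u*r(-29) = 1024*25 = 25600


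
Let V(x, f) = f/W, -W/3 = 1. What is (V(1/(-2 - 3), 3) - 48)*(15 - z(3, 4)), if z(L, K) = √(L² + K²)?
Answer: -490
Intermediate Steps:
W = -3 (W = -3*1 = -3)
z(L, K) = √(K² + L²)
V(x, f) = -f/3 (V(x, f) = f/(-3) = f*(-⅓) = -f/3)
(V(1/(-2 - 3), 3) - 48)*(15 - z(3, 4)) = (-⅓*3 - 48)*(15 - √(4² + 3²)) = (-1 - 48)*(15 - √(16 + 9)) = -49*(15 - √25) = -49*(15 - 1*5) = -49*(15 - 5) = -49*10 = -490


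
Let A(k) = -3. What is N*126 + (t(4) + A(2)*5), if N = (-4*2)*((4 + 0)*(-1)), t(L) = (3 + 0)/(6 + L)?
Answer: 40173/10 ≈ 4017.3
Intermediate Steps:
t(L) = 3/(6 + L)
N = 32 (N = -32*(-1) = -8*(-4) = 32)
N*126 + (t(4) + A(2)*5) = 32*126 + (3/(6 + 4) - 3*5) = 4032 + (3/10 - 15) = 4032 - 147/10 = 40173/10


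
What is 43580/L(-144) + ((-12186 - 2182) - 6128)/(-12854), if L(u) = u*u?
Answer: 123147797/33317568 ≈ 3.6962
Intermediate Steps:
L(u) = u²
43580/L(-144) + ((-12186 - 2182) - 6128)/(-12854) = 43580/((-144)²) + ((-12186 - 2182) - 6128)/(-12854) = 43580/20736 + (-14368 - 6128)*(-1/12854) = 43580*(1/20736) - 20496*(-1/12854) = 10895/5184 + 10248/6427 = 123147797/33317568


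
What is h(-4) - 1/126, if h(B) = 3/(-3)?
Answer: -127/126 ≈ -1.0079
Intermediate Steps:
h(B) = -1 (h(B) = 3*(-1/3) = -1)
h(-4) - 1/126 = -1 - 1/126 = -127/126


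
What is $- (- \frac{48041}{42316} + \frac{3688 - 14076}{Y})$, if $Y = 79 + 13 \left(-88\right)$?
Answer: $- \frac{5470633}{634740} \approx -8.6187$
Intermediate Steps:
$Y = -1065$ ($Y = 79 - 1144 = -1065$)
$- (- \frac{48041}{42316} + \frac{3688 - 14076}{Y}) = - (- \frac{48041}{42316} + \frac{3688 - 14076}{-1065}) = - (\left(-48041\right) \frac{1}{42316} + \left(3688 - 14076\right) \left(- \frac{1}{1065}\right)) = - (- \frac{48041}{42316} - - \frac{10388}{1065}) = - (- \frac{48041}{42316} + \frac{10388}{1065}) = \left(-1\right) \frac{5470633}{634740} = - \frac{5470633}{634740}$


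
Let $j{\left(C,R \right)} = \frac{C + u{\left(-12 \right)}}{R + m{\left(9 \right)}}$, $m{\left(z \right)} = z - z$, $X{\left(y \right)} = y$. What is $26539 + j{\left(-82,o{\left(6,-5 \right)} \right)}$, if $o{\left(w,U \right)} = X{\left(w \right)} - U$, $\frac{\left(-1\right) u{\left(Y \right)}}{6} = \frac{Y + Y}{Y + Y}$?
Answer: $26531$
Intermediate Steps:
$u{\left(Y \right)} = -6$ ($u{\left(Y \right)} = - 6 \frac{Y + Y}{Y + Y} = - 6 \frac{2 Y}{2 Y} = - 6 \cdot 2 Y \frac{1}{2 Y} = \left(-6\right) 1 = -6$)
$m{\left(z \right)} = 0$
$o{\left(w,U \right)} = w - U$
$j{\left(C,R \right)} = \frac{-6 + C}{R}$ ($j{\left(C,R \right)} = \frac{C - 6}{R + 0} = \frac{-6 + C}{R}$)
$26539 + j{\left(-82,o{\left(6,-5 \right)} \right)} = 26539 + \frac{-6 - 82}{6 - -5} = 26539 + \frac{1}{6 + 5} \left(-88\right) = 26539 + \frac{1}{11} \left(-88\right) = 26539 - 8 = 26531$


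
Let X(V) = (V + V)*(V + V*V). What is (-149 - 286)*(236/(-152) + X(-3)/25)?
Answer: 247341/190 ≈ 1301.8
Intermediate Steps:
X(V) = 2*V*(V + V**2) (X(V) = (2*V)*(V + V**2) = 2*V*(V + V**2))
(-149 - 286)*(236/(-152) + X(-3)/25) = (-149 - 286)*(236/(-152) + (2*(-3)**2*(1 - 3))/25) = -435*(236*(-1/152) + (2*9*(-2))*(1/25)) = -435*(-59/38 - 36*1/25) = -435*(-59/38 - 36/25) = -435*(-2843/950) = 247341/190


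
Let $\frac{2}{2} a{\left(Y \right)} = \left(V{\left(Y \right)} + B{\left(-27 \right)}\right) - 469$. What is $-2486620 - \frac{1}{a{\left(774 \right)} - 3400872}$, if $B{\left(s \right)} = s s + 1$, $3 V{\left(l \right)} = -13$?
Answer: $- \frac{25368114300517}{10201846} \approx -2.4866 \cdot 10^{6}$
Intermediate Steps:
$V{\left(l \right)} = - \frac{13}{3}$ ($V{\left(l \right)} = \frac{1}{3} \left(-13\right) = - \frac{13}{3}$)
$B{\left(s \right)} = 1 + s^{2}$ ($B{\left(s \right)} = s^{2} + 1 = 1 + s^{2}$)
$a{\left(Y \right)} = \frac{770}{3}$ ($a{\left(Y \right)} = \left(- \frac{13}{3} + \left(1 + \left(-27\right)^{2}\right)\right) - 469 = \left(- \frac{13}{3} + \left(1 + 729\right)\right) - 469 = \left(- \frac{13}{3} + 730\right) - 469 = \frac{2177}{3} - 469 = \frac{770}{3}$)
$-2486620 - \frac{1}{a{\left(774 \right)} - 3400872} = -2486620 - \frac{1}{\frac{770}{3} - 3400872} = -2486620 - \frac{1}{- \frac{10201846}{3}} = -2486620 - - \frac{3}{10201846} = -2486620 + \frac{3}{10201846} = - \frac{25368114300517}{10201846}$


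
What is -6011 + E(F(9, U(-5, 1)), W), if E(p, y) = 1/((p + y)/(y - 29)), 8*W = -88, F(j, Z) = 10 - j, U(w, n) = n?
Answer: -6007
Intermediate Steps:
W = -11 (W = (1/8)*(-88) = -11)
E(p, y) = (-29 + y)/(p + y) (E(p, y) = 1/((p + y)/(-29 + y)) = (-29 + y)/(p + y))
-6011 + E(F(9, U(-5, 1)), W) = -6011 + (-29 - 11)/((10 - 1*9) - 11) = -6011 - 40/((10 - 9) - 11) = -6011 - 40/(1 - 11) = -6011 - 40/(-10) = -6011 - 1/10*(-40) = -6011 + 4 = -6007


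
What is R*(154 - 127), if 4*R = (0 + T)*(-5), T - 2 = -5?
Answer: 405/4 ≈ 101.25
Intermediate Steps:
T = -3 (T = 2 - 5 = -3)
R = 15/4 (R = ((0 - 3)*(-5))/4 = (-3*(-5))/4 = (1/4)*15 = 15/4 ≈ 3.7500)
R*(154 - 127) = 15*(154 - 127)/4 = (15/4)*27 = 405/4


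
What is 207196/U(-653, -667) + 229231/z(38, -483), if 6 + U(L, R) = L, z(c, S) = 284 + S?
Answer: -192295233/131141 ≈ -1466.3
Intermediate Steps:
U(L, R) = -6 + L
207196/U(-653, -667) + 229231/z(38, -483) = 207196/(-6 - 653) + 229231/(284 - 483) = 207196/(-659) + 229231/(-199) = 207196*(-1/659) + 229231*(-1/199) = -207196/659 - 229231/199 = -192295233/131141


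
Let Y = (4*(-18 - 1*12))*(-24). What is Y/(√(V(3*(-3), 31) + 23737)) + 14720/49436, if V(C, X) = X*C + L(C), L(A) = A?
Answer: 3680/12359 + 2880*√23449/23449 ≈ 19.105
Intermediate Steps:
V(C, X) = C + C*X (V(C, X) = X*C + C = C*X + C = C + C*X)
Y = 2880 (Y = (4*(-18 - 12))*(-24) = (4*(-30))*(-24) = -120*(-24) = 2880)
Y/(√(V(3*(-3), 31) + 23737)) + 14720/49436 = 2880/(√((3*(-3))*(1 + 31) + 23737)) + 14720/49436 = 2880/(√(-9*32 + 23737)) + 14720*(1/49436) = 2880/(√(-288 + 23737)) + 3680/12359 = 2880/(√23449) + 3680/12359 = 2880*(√23449/23449) + 3680/12359 = 2880*√23449/23449 + 3680/12359 = 3680/12359 + 2880*√23449/23449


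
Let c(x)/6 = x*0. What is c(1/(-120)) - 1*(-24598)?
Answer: 24598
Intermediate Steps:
c(x) = 0 (c(x) = 6*(x*0) = 6*0 = 0)
c(1/(-120)) - 1*(-24598) = 0 - 1*(-24598) = 0 + 24598 = 24598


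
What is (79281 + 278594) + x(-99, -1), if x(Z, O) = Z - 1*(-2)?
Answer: 357778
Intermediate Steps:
x(Z, O) = 2 + Z (x(Z, O) = Z + 2 = 2 + Z)
(79281 + 278594) + x(-99, -1) = (79281 + 278594) + (2 - 99) = 357875 - 97 = 357778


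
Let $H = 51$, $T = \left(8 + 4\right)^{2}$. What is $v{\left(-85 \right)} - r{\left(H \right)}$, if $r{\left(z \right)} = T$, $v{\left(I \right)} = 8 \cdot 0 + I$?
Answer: $-229$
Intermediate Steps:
$v{\left(I \right)} = I$ ($v{\left(I \right)} = 0 + I = I$)
$T = 144$ ($T = 12^{2} = 144$)
$r{\left(z \right)} = 144$
$v{\left(-85 \right)} - r{\left(H \right)} = -85 - 144 = -229$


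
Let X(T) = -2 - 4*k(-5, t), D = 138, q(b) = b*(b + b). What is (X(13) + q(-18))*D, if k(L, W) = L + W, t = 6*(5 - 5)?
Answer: 91908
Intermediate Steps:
q(b) = 2*b**2 (q(b) = b*(2*b) = 2*b**2)
t = 0 (t = 6*0 = 0)
X(T) = 18 (X(T) = -2 - 4*(-5 + 0) = -2 - 4*(-5) = -2 + 20 = 18)
(X(13) + q(-18))*D = (18 + 2*(-18)**2)*138 = (18 + 2*324)*138 = (18 + 648)*138 = 666*138 = 91908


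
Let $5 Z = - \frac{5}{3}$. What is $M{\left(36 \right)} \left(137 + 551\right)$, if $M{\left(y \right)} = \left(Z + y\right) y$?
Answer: $883392$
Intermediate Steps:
$Z = - \frac{1}{3}$ ($Z = \frac{\left(-5\right) \frac{1}{3}}{5} = \frac{1}{5} \left(- \frac{5}{3}\right) = - \frac{1}{3} \approx -0.33333$)
$M{\left(y \right)} = y \left(- \frac{1}{3} + y\right)$ ($M{\left(y \right)} = \left(- \frac{1}{3} + y\right) y = y \left(- \frac{1}{3} + y\right)$)
$M{\left(36 \right)} \left(137 + 551\right) = 36 \left(- \frac{1}{3} + 36\right) \left(137 + 551\right) = 36 \cdot \frac{107}{3} \cdot 688 = 1284 \cdot 688 = 883392$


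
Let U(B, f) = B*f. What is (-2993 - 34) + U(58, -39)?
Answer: -5289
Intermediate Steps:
(-2993 - 34) + U(58, -39) = (-2993 - 34) + 58*(-39) = -3027 - 2262 = -5289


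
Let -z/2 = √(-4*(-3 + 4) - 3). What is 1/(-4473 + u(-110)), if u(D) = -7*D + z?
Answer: I/(-3703*I + 2*√7) ≈ -0.00027005 + 3.859e-7*I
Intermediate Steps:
z = -2*I*√7 (z = -2*√(-4*(-3 + 4) - 3) = -2*√(-4*1 - 3) = -2*√(-4 - 3) = -2*I*√7 ≈ -5.2915*I)
u(D) = -7*D - 2*I*√7
1/(-4473 + u(-110)) = 1/(-4473 + (-7*(-110) - 2*I*√7)) = 1/(-4473 + (770 - 2*I*√7)) = 1/(-3703 - 2*I*√7)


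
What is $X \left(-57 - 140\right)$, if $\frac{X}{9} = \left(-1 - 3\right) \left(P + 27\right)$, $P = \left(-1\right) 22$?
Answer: $35460$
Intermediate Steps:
$P = -22$
$X = -180$ ($X = 9 \left(-1 - 3\right) \left(-22 + 27\right) = 9 \left(\left(-4\right) 5\right) = 9 \left(-20\right) = -180$)
$X \left(-57 - 140\right) = - 180 \left(-57 - 140\right) = \left(-180\right) \left(-197\right) = 35460$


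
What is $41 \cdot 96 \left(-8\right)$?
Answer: $-31488$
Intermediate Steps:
$41 \cdot 96 \left(-8\right) = 3936 \left(-8\right) = -31488$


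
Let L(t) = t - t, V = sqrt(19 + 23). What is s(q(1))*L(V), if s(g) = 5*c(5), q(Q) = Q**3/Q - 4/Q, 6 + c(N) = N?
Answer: 0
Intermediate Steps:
c(N) = -6 + N
q(Q) = Q**2 - 4/Q
V = sqrt(42) ≈ 6.4807
L(t) = 0
s(g) = -5 (s(g) = 5*(-6 + 5) = 5*(-1) = -5)
s(q(1))*L(V) = -5*0 = 0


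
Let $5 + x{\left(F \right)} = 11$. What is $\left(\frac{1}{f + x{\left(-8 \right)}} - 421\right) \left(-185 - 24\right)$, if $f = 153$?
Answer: $\frac{13990042}{159} \approx 87988.0$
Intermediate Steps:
$x{\left(F \right)} = 6$ ($x{\left(F \right)} = -5 + 11 = 6$)
$\left(\frac{1}{f + x{\left(-8 \right)}} - 421\right) \left(-185 - 24\right) = \left(\frac{1}{153 + 6} - 421\right) \left(-185 - 24\right) = \left(\frac{1}{159} - 421\right) \left(-209\right) = \left(- \frac{66938}{159}\right) \left(-209\right) = \frac{13990042}{159}$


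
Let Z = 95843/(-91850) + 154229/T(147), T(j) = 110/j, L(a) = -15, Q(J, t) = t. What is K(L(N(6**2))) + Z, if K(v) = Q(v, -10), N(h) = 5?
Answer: 9464912131/45925 ≈ 2.0610e+5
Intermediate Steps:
K(v) = -10
Z = 9465371381/45925 (Z = 95843/(-91850) + 154229/((110/147)) = 95843*(-1/91850) + 154229/((110*(1/147))) = -8713/8350 + 154229/(110/147) = -8713/8350 + 154229*(147/110) = -8713/8350 + 22671663/110 = 9465371381/45925 ≈ 2.0611e+5)
K(L(N(6**2))) + Z = -10 + 9465371381/45925 = 9464912131/45925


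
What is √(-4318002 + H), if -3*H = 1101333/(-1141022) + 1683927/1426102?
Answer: I*√714582009091330564859669986201/406803439061 ≈ 2078.0*I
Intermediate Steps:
H = -29232046619/406803439061 (H = -(1101333/(-1141022) + 1683927/1426102)/3 = -(1101333*(-1/1141022) + 1683927*(1/1426102))/3 = -(-1101333/1141022 + 1683927/1426102)/3 = -⅓*87696139857/406803439061 = -29232046619/406803439061 ≈ -0.071858)
√(-4318002 + H) = √(-4318002 - 29232046619/406803439061) = √(-1756578092704322741/406803439061) = I*√714582009091330564859669986201/406803439061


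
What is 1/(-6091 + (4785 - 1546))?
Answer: -1/2852 ≈ -0.00035063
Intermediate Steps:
1/(-6091 + (4785 - 1546)) = 1/(-6091 + 3239) = 1/(-2852) = -1/2852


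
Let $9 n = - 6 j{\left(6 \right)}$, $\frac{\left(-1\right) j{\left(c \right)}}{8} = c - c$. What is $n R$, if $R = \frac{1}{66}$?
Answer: $0$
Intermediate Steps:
$j{\left(c \right)} = 0$ ($j{\left(c \right)} = - 8 \left(c - c\right) = \left(-8\right) 0 = 0$)
$n = 0$ ($n = \frac{\left(-6\right) 0}{9} = \frac{1}{9} \cdot 0 = 0$)
$R = \frac{1}{66} \approx 0.015152$
$n R = 0 \cdot \frac{1}{66} = 0$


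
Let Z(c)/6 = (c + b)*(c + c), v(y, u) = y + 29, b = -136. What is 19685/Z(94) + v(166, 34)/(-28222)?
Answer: -282394195/668522736 ≈ -0.42242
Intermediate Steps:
v(y, u) = 29 + y
Z(c) = 12*c*(-136 + c) (Z(c) = 6*((c - 136)*(c + c)) = 6*((-136 + c)*(2*c)) = 6*(2*c*(-136 + c)) = 12*c*(-136 + c))
19685/Z(94) + v(166, 34)/(-28222) = 19685/((12*94*(-136 + 94))) + (29 + 166)/(-28222) = 19685/((12*94*(-42))) + 195*(-1/28222) = 19685/(-47376) - 195/28222 = 19685*(-1/47376) - 195/28222 = -19685/47376 - 195/28222 = -282394195/668522736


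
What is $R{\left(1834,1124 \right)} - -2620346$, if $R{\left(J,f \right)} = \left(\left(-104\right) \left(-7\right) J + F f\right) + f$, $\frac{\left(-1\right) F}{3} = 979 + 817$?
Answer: $-2099490$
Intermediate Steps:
$F = -5388$ ($F = - 3 \left(979 + 817\right) = \left(-3\right) 1796 = -5388$)
$R{\left(J,f \right)} = - 5387 f + 728 J$ ($R{\left(J,f \right)} = \left(\left(-104\right) \left(-7\right) J - 5388 f\right) + f = \left(728 J - 5388 f\right) + f = \left(- 5388 f + 728 J\right) + f = - 5387 f + 728 J$)
$R{\left(1834,1124 \right)} - -2620346 = \left(\left(-5387\right) 1124 + 728 \cdot 1834\right) - -2620346 = \left(-6054988 + 1335152\right) + 2620346 = -4719836 + 2620346 = -2099490$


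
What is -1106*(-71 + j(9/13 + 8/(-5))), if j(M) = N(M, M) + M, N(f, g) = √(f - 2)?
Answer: 5169444/65 - 3318*I*√1365/65 ≈ 79530.0 - 1885.9*I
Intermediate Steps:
N(f, g) = √(-2 + f)
j(M) = M + √(-2 + M) (j(M) = √(-2 + M) + M = M + √(-2 + M))
-1106*(-71 + j(9/13 + 8/(-5))) = -1106*(-71 + ((9/13 + 8/(-5)) + √(-2 + (9/13 + 8/(-5))))) = -1106*(-71 + ((9*(1/13) + 8*(-⅕)) + √(-2 + (9*(1/13) + 8*(-⅕))))) = -1106*(-71 + ((9/13 - 8/5) + √(-2 + (9/13 - 8/5)))) = -1106*(-71 + (-59/65 + √(-2 - 59/65))) = -1106*(-71 + (-59/65 + √(-189/65))) = -1106*(-71 + (-59/65 + 3*I*√1365/65)) = -1106*(-4674/65 + 3*I*√1365/65) = 5169444/65 - 3318*I*√1365/65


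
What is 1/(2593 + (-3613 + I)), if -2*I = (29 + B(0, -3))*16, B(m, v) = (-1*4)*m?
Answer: -1/1252 ≈ -0.00079872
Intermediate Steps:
B(m, v) = -4*m
I = -232 (I = -(29 - 4*0)*16/2 = -(29 + 0)*16/2 = -29*16/2 = -1/2*464 = -232)
1/(2593 + (-3613 + I)) = 1/(2593 + (-3613 - 232)) = 1/(2593 - 3845) = 1/(-1252) = -1/1252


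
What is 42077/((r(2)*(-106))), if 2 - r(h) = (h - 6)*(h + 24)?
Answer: -42077/11236 ≈ -3.7448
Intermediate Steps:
r(h) = 2 - (-6 + h)*(24 + h) (r(h) = 2 - (h - 6)*(h + 24) = 2 - (-6 + h)*(24 + h))
42077/((r(2)*(-106))) = 42077/(((146 - 1*2**2 - 18*2)*(-106))) = 42077/(((146 - 1*4 - 36)*(-106))) = 42077/(((146 - 4 - 36)*(-106))) = 42077/((106*(-106))) = 42077/(-11236) = 42077*(-1/11236) = -42077/11236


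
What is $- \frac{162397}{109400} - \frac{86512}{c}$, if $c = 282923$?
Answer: $- \frac{55410259231}{30951776200} \approx -1.7902$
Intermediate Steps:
$- \frac{162397}{109400} - \frac{86512}{c} = - \frac{162397}{109400} - \frac{86512}{282923} = - \frac{55410259231}{30951776200}$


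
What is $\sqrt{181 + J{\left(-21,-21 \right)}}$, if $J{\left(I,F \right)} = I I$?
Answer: $\sqrt{622} \approx 24.94$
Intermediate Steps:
$J{\left(I,F \right)} = I^{2}$
$\sqrt{181 + J{\left(-21,-21 \right)}} = \sqrt{181 + \left(-21\right)^{2}} = \sqrt{181 + 441} = \sqrt{622}$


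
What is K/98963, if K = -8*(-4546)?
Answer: 36368/98963 ≈ 0.36749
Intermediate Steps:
K = 36368
K/98963 = 36368/98963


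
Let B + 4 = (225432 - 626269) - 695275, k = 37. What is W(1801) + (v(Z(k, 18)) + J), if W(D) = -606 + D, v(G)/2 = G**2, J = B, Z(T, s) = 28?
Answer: -1093353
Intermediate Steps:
B = -1096116 (B = -4 + ((225432 - 626269) - 695275) = -4 + (-400837 - 695275) = -4 - 1096112 = -1096116)
J = -1096116
v(G) = 2*G**2
W(1801) + (v(Z(k, 18)) + J) = (-606 + 1801) + (2*28**2 - 1096116) = 1195 + (2*784 - 1096116) = 1195 + (1568 - 1096116) = 1195 - 1094548 = -1093353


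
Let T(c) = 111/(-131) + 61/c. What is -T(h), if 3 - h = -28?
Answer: -4550/4061 ≈ -1.1204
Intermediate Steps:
h = 31 (h = 3 - 1*(-28) = 3 + 28 = 31)
T(c) = -111/131 + 61/c (T(c) = 111*(-1/131) + 61/c = -111/131 + 61/c)
-T(h) = -(-111/131 + 61/31) = -1*4550/4061 = -4550/4061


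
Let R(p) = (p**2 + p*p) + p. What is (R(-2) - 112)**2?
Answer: 11236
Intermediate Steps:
R(p) = p + 2*p**2 (R(p) = (p**2 + p**2) + p = 2*p**2 + p = p + 2*p**2)
(R(-2) - 112)**2 = (-2*(1 + 2*(-2)) - 112)**2 = (-2*(1 - 4) - 112)**2 = (-2*(-3) - 112)**2 = (6 - 112)**2 = (-106)**2 = 11236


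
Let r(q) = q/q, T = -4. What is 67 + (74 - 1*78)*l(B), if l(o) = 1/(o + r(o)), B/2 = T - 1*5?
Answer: 1143/17 ≈ 67.235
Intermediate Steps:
B = -18 (B = 2*(-4 - 1*5) = 2*(-4 - 5) = 2*(-9) = -18)
r(q) = 1
l(o) = 1/(1 + o) (l(o) = 1/(o + 1) = 1/(1 + o))
67 + (74 - 1*78)*l(B) = 67 + (74 - 1*78)/(1 - 18) = 67 + (74 - 78)/(-17) = 67 - 4*(-1/17) = 67 + 4/17 = 1143/17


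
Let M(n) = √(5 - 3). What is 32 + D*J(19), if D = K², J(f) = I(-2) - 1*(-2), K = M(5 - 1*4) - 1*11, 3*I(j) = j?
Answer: 196 - 88*√2/3 ≈ 154.52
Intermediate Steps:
M(n) = √2
I(j) = j/3
K = -11 + √2 (K = √2 - 1*11 = √2 - 11 = -11 + √2 ≈ -9.5858)
J(f) = 4/3 (J(f) = (⅓)*(-2) - 1*(-2) = -⅔ + 2 = 4/3)
D = (-11 + √2)² ≈ 91.887
32 + D*J(19) = 32 + (11 - √2)²*(4/3) = 32 + 4*(11 - √2)²/3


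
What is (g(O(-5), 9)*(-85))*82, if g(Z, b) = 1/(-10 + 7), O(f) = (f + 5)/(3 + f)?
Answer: 6970/3 ≈ 2323.3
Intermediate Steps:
O(f) = (5 + f)/(3 + f)
g(Z, b) = -1/3 (g(Z, b) = 1/(-3) = -1/3)
(g(O(-5), 9)*(-85))*82 = -1/3*(-85)*82 = (85/3)*82 = 6970/3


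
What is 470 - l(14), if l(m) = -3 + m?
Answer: 459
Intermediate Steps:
470 - l(14) = 470 - (-3 + 14) = 470 - 1*11 = 470 - 11 = 459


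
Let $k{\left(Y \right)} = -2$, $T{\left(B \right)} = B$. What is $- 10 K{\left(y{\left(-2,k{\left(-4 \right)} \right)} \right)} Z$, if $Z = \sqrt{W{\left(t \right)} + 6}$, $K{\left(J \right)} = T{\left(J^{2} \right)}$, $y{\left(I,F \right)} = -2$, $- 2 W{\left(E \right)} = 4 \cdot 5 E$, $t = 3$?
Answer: $- 80 i \sqrt{6} \approx - 195.96 i$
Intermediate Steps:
$W{\left(E \right)} = - 10 E$ ($W{\left(E \right)} = - \frac{4 \cdot 5 E}{2} = - \frac{20 E}{2} = - 10 E$)
$K{\left(J \right)} = J^{2}$
$Z = 2 i \sqrt{6}$ ($Z = \sqrt{\left(-10\right) 3 + 6} = \sqrt{-30 + 6} = \sqrt{-24} = 2 i \sqrt{6} \approx 4.899 i$)
$- 10 K{\left(y{\left(-2,k{\left(-4 \right)} \right)} \right)} Z = - 10 \left(-2\right)^{2} \cdot 2 i \sqrt{6} = \left(-10\right) 4 \cdot 2 i \sqrt{6} = - 40 \cdot 2 i \sqrt{6} = - 80 i \sqrt{6}$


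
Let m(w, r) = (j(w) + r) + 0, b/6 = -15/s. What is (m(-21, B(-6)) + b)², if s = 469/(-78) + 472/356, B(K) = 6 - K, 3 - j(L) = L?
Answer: 3226018316544/1058656369 ≈ 3047.3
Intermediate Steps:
j(L) = 3 - L
s = -32537/6942 (s = 469*(-1/78) + 472*(1/356) = -469/78 + 118/89 = -32537/6942 ≈ -4.6870)
b = 624780/32537 (b = 6*(-15/(-32537/6942)) = 6*(-15*(-6942/32537)) = 6*(104130/32537) = 624780/32537 ≈ 19.202)
m(w, r) = 3 + r - w (m(w, r) = ((3 - w) + r) + 0 = (3 + r - w) + 0 = 3 + r - w)
(m(-21, B(-6)) + b)² = ((3 + (6 - 1*(-6)) - 1*(-21)) + 624780/32537)² = ((3 + (6 + 6) + 21) + 624780/32537)² = ((3 + 12 + 21) + 624780/32537)² = (36 + 624780/32537)² = (1796112/32537)² = 3226018316544/1058656369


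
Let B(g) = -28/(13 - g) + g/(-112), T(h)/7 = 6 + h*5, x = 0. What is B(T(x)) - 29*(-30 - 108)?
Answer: 928601/232 ≈ 4002.6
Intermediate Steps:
T(h) = 42 + 35*h (T(h) = 7*(6 + h*5) = 7*(6 + 5*h) = 42 + 35*h)
B(g) = -28/(13 - g) - g/112 (B(g) = -28/(13 - g) + g*(-1/112) = -28/(13 - g) - g/112)
B(T(x)) - 29*(-30 - 108) = (3136 - (42 + 35*0)² + 13*(42 + 35*0))/(112*(-13 + (42 + 35*0))) - 29*(-30 - 108) = (3136 - (42 + 0)² + 13*(42 + 0))/(112*(-13 + (42 + 0))) - 29*(-138) = (3136 - 1*42² + 13*42)/(112*(-13 + 42)) - 1*(-4002) = (1/112)*(3136 - 1*1764 + 546)/29 + 4002 = (1/112)*(1/29)*(3136 - 1764 + 546) + 4002 = (1/112)*(1/29)*1918 + 4002 = 137/232 + 4002 = 928601/232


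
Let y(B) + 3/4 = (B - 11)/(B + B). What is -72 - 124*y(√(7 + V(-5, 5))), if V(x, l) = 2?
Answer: 559/3 ≈ 186.33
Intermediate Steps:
y(B) = -¾ + (-11 + B)/(2*B) (y(B) = -¾ + (B - 11)/(B + B) = -¾ + (-11 + B)/((2*B)) = -¾ + (-11 + B)*(1/(2*B)) = -¾ + (-11 + B)/(2*B))
-72 - 124*y(√(7 + V(-5, 5))) = -72 - 31*(-22 - √(7 + 2))/(√(7 + 2)) = -72 - 31*(-22 - √9)/(√9) = -72 - 31*(-22 - 1*3)/3 = -72 - 31*(-22 - 3)/3 = -72 - 31*(-25)/3 = -72 - 124*(-25/12) = -72 + 775/3 = 559/3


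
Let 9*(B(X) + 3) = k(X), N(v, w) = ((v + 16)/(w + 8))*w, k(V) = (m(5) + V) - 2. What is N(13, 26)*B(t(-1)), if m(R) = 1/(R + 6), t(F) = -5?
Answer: -140621/1683 ≈ -83.554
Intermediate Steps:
m(R) = 1/(6 + R)
k(V) = -21/11 + V (k(V) = (1/(6 + 5) + V) - 2 = (1/11 + V) - 2 = -21/11 + V)
N(v, w) = w*(16 + v)/(8 + w) (N(v, w) = ((16 + v)/(8 + w))*w = w*(16 + v)/(8 + w))
B(X) = -106/33 + X/9 (B(X) = -3 + (-21/11 + X)/9 = -3 + (-7/33 + X/9) = -106/33 + X/9)
N(13, 26)*B(t(-1)) = (26*(16 + 13)/(8 + 26))*(-106/33 + (1/9)*(-5)) = (26*29/34)*(-106/33 - 5/9) = (26*(1/34)*29)*(-373/99) = (377/17)*(-373/99) = -140621/1683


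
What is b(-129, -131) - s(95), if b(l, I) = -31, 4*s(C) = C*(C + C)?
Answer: -9087/2 ≈ -4543.5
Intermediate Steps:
s(C) = C²/2 (s(C) = (C*(C + C))/4 = (C*(2*C))/4 = (2*C²)/4 = C²/2)
b(-129, -131) - s(95) = -31 - 95²/2 = -31 - 9025/2 = -9087/2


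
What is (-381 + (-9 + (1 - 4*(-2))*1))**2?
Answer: 145161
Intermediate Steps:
(-381 + (-9 + (1 - 4*(-2))*1))**2 = (-381 + (-9 + (1 + 8)*1))**2 = (-381 + (-9 + 9*1))**2 = (-381 + (-9 + 9))**2 = (-381 + 0)**2 = (-381)**2 = 145161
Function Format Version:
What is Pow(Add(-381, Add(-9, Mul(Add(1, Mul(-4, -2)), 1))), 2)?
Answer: 145161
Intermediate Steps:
Pow(Add(-381, Add(-9, Mul(Add(1, Mul(-4, -2)), 1))), 2) = Pow(Add(-381, Add(-9, Mul(Add(1, 8), 1))), 2) = Pow(Add(-381, Add(-9, Mul(9, 1))), 2) = Pow(Add(-381, Add(-9, 9)), 2) = Pow(Add(-381, 0), 2) = Pow(-381, 2) = 145161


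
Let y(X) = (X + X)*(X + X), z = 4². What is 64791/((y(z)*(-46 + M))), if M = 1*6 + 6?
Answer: -64791/34816 ≈ -1.8610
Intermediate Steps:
M = 12 (M = 6 + 6 = 12)
z = 16
y(X) = 4*X² (y(X) = (2*X)*(2*X) = 4*X²)
64791/((y(z)*(-46 + M))) = 64791/(((4*16²)*(-46 + 12))) = 64791/(((4*256)*(-34))) = 64791/((1024*(-34))) = 64791/(-34816) = 64791*(-1/34816) = -64791/34816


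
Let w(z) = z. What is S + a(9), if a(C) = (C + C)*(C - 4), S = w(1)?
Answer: 91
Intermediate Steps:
S = 1
a(C) = 2*C*(-4 + C) (a(C) = (2*C)*(-4 + C) = 2*C*(-4 + C))
S + a(9) = 1 + 2*9*(-4 + 9) = 1 + 2*9*5 = 1 + 90 = 91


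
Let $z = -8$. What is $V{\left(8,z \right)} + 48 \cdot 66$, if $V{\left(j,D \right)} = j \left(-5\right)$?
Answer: $3128$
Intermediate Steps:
$V{\left(j,D \right)} = - 5 j$
$V{\left(8,z \right)} + 48 \cdot 66 = \left(-5\right) 8 + 48 \cdot 66 = -40 + 3168 = 3128$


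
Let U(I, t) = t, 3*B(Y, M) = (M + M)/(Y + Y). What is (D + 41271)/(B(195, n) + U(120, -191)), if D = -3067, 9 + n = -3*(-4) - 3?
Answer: -38204/191 ≈ -200.02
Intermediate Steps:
n = 0 (n = -9 + (-3*(-4) - 3) = -9 + (12 - 3) = -9 + 9 = 0)
B(Y, M) = M/(3*Y) (B(Y, M) = ((M + M)/(Y + Y))/3 = ((2*M)/((2*Y)))/3 = ((2*M)*(1/(2*Y)))/3 = (M/Y)/3 = M/(3*Y))
(D + 41271)/(B(195, n) + U(120, -191)) = (-3067 + 41271)/((⅓)*0/195 - 191) = 38204/((⅓)*0*(1/195) - 191) = 38204/(0 - 191) = 38204/(-191) = 38204*(-1/191) = -38204/191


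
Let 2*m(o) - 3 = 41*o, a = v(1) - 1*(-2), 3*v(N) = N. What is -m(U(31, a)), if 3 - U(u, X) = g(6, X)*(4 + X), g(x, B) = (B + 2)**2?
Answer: 128249/54 ≈ 2375.0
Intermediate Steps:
g(x, B) = (2 + B)**2
v(N) = N/3
a = 7/3 (a = (1/3)*1 - 1*(-2) = 1/3 + 2 = 7/3 ≈ 2.3333)
U(u, X) = 3 - (2 + X)**2*(4 + X)
m(o) = 3/2 + 41*o/2 (m(o) = 3/2 + (41*o)/2 = 3/2 + 41*o/2)
-m(U(31, a)) = -(3/2 + 41*(3 - 4*(2 + 7/3)**2 - 1*7/3*(2 + 7/3)**2)/2) = -(3/2 + 41*(3 - 4*(13/3)**2 - 1*7/3*(13/3)**2)/2) = -(3/2 + 41*(3 - 4*169/9 - 1*7/3*169/9)/2) = -(3/2 + 41*(3 - 676/9 - 1183/27)/2) = -(3/2 + (41/2)*(-3130/27)) = -(3/2 - 64165/27) = -1*(-128249/54) = 128249/54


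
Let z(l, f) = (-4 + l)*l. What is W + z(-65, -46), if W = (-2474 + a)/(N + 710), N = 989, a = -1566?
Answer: 7615975/1699 ≈ 4482.6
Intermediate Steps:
W = -4040/1699 (W = (-2474 - 1566)/(989 + 710) = -4040/1699 ≈ -2.3779)
z(l, f) = l*(-4 + l)
W + z(-65, -46) = -4040/1699 - 65*(-4 - 65) = -4040/1699 - 65*(-69) = -4040/1699 + 4485 = 7615975/1699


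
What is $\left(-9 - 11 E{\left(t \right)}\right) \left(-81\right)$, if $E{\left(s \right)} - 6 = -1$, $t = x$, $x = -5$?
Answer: $5184$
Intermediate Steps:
$t = -5$
$E{\left(s \right)} = 5$ ($E{\left(s \right)} = 6 - 1 = 5$)
$\left(-9 - 11 E{\left(t \right)}\right) \left(-81\right) = \left(-9 - 55\right) \left(-81\right) = \left(-64\right) \left(-81\right) = 5184$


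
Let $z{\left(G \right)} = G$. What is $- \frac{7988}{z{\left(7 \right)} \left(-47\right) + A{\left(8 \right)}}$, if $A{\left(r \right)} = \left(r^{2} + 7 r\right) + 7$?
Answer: $\frac{3994}{101} \approx 39.545$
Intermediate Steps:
$A{\left(r \right)} = 7 + r^{2} + 7 r$
$- \frac{7988}{z{\left(7 \right)} \left(-47\right) + A{\left(8 \right)}} = - \frac{7988}{7 \left(-47\right) + \left(7 + 8^{2} + 7 \cdot 8\right)} = - \frac{7988}{-329 + \left(7 + 64 + 56\right)} = - \frac{7988}{-329 + 127} = - \frac{7988}{-202} = \left(-7988\right) \left(- \frac{1}{202}\right) = \frac{3994}{101}$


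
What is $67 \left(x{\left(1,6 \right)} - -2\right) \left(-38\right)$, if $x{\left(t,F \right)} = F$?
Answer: $-20368$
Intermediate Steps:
$67 \left(x{\left(1,6 \right)} - -2\right) \left(-38\right) = 67 \left(6 - -2\right) \left(-38\right) = 67 \left(6 + 2\right) \left(-38\right) = 67 \cdot 8 \left(-38\right) = 536 \left(-38\right) = -20368$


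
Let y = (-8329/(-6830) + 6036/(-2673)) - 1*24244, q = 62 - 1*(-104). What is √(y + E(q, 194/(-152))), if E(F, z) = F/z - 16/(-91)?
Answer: I*√868323055358946341924770/5968552590 ≈ 156.12*I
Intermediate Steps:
q = 166 (q = 62 + 104 = 166)
E(F, z) = 16/91 + F/z (E(F, z) = F/z - 16*(-1/91) = F/z + 16/91 = 16/91 + F/z)
y = -147543910141/6085530 (y = (-8329*(-1/6830) + 6036*(-1/2673)) - 24244 = (8329/6830 - 2012/891) - 24244 = -6320821/6085530 - 24244 = -147543910141/6085530 ≈ -24245.)
√(y + E(q, 194/(-152))) = √(-147543910141/6085530 + (16/91 + 166/((194/(-152))))) = √(-147543910141/6085530 + (16/91 + 166/((194*(-1/152))))) = √(-147543910141/6085530 + (16/91 + 166/(-97/76))) = √(-147543910141/6085530 + (16/91 + 166*(-76/97))) = √(-147543910141/6085530 + (16/91 - 12616/97)) = √(-147543910141/6085530 - 1146504/8827) = √(-1309347179301727/53716973310) = I*√868323055358946341924770/5968552590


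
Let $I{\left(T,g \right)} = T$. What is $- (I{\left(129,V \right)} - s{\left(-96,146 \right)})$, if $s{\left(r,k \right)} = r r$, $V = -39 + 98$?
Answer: $9087$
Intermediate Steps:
$V = 59$
$s{\left(r,k \right)} = r^{2}$
$- (I{\left(129,V \right)} - s{\left(-96,146 \right)}) = - (129 - \left(-96\right)^{2}) = - (129 - 9216) = \left(-1\right) \left(-9087\right) = 9087$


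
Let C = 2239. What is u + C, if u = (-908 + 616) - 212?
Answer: 1735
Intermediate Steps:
u = -504 (u = -292 - 212 = -504)
u + C = -504 + 2239 = 1735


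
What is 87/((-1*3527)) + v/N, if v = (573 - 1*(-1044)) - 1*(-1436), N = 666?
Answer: 10709989/2348982 ≈ 4.5594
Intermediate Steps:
v = 3053 (v = (573 + 1044) + 1436 = 1617 + 1436 = 3053)
87/((-1*3527)) + v/N = 87/((-1*3527)) + 3053/666 = 87/(-3527) + 3053*(1/666) = 87*(-1/3527) + 3053/666 = -87/3527 + 3053/666 = 10709989/2348982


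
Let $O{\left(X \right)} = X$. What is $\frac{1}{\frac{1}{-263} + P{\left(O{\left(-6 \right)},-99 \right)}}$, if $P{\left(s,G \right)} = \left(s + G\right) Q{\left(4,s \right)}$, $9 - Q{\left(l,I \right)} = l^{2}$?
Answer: $\frac{263}{193304} \approx 0.0013606$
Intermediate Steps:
$Q{\left(l,I \right)} = 9 - l^{2}$
$P{\left(s,G \right)} = - 7 G - 7 s$ ($P{\left(s,G \right)} = \left(s + G\right) \left(9 - 4^{2}\right) = \left(G + s\right) \left(9 - 16\right) = \left(G + s\right) \left(-7\right) = - 7 G - 7 s$)
$\frac{1}{\frac{1}{-263} + P{\left(O{\left(-6 \right)},-99 \right)}} = \frac{1}{\frac{1}{-263} - -735} = \frac{1}{- \frac{1}{263} + \left(693 + 42\right)} = \frac{1}{- \frac{1}{263} + 735} = \frac{1}{\frac{193304}{263}} = \frac{263}{193304}$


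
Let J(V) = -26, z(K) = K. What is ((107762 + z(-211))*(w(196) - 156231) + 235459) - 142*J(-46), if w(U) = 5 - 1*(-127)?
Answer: -16788364398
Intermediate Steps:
w(U) = 132 (w(U) = 5 + 127 = 132)
((107762 + z(-211))*(w(196) - 156231) + 235459) - 142*J(-46) = ((107762 - 211)*(132 - 156231) + 235459) - 142*(-26) = (107551*(-156099) + 235459) + 3692 = (-16788603549 + 235459) + 3692 = -16788368090 + 3692 = -16788364398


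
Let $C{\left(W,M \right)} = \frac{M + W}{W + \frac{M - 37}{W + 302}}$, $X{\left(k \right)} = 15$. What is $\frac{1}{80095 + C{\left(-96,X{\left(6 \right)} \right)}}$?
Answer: $\frac{9899}{792868748} \approx 1.2485 \cdot 10^{-5}$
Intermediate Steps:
$C{\left(W,M \right)} = \frac{M + W}{W + \frac{-37 + M}{302 + W}}$
$\frac{1}{80095 + C{\left(-96,X{\left(6 \right)} \right)}} = \frac{1}{80095 + \frac{\left(-96\right)^{2} + 302 \cdot 15 + 302 \left(-96\right) + 15 \left(-96\right)}{-37 + 15 + \left(-96\right)^{2} + 302 \left(-96\right)}} = \frac{1}{80095 + \frac{9216 + 4530 - 28992 - 1440}{-37 + 15 + 9216 - 28992}} = \frac{1}{80095 + \frac{1}{-19798} \left(-16686\right)} = \frac{1}{80095 - - \frac{8343}{9899}} = \frac{1}{80095 + \frac{8343}{9899}} = \frac{1}{\frac{792868748}{9899}} = \frac{9899}{792868748}$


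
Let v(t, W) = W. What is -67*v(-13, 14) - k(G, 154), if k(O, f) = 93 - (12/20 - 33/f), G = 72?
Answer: -72143/70 ≈ -1030.6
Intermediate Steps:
k(O, f) = 462/5 + 33/f (k(O, f) = 93 - (12*(1/20) - 33/f) = 93 - (⅗ - 33/f) = 93 + (-⅗ + 33/f) = 462/5 + 33/f)
-67*v(-13, 14) - k(G, 154) = -67*14 - (462/5 + 33/154) = -938 - (462/5 + 33*(1/154)) = -938 - (462/5 + 3/14) = -938 - 1*6483/70 = -938 - 6483/70 = -72143/70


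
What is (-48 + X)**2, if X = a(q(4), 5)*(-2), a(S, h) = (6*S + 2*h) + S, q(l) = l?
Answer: 15376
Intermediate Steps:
a(S, h) = 2*h + 7*S (a(S, h) = (2*h + 6*S) + S = 2*h + 7*S)
X = -76 (X = (2*5 + 7*4)*(-2) = (10 + 28)*(-2) = 38*(-2) = -76)
(-48 + X)**2 = (-48 - 76)**2 = (-124)**2 = 15376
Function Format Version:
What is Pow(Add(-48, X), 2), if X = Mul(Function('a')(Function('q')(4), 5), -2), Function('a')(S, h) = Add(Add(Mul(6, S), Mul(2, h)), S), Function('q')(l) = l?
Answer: 15376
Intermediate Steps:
Function('a')(S, h) = Add(Mul(2, h), Mul(7, S)) (Function('a')(S, h) = Add(Add(Mul(2, h), Mul(6, S)), S) = Add(Mul(2, h), Mul(7, S)))
X = -76 (X = Mul(Add(Mul(2, 5), Mul(7, 4)), -2) = Mul(Add(10, 28), -2) = Mul(38, -2) = -76)
Pow(Add(-48, X), 2) = Pow(Add(-48, -76), 2) = Pow(-124, 2) = 15376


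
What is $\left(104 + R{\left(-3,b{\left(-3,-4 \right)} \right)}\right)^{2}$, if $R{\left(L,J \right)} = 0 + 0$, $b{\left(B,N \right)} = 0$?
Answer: $10816$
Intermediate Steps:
$R{\left(L,J \right)} = 0$
$\left(104 + R{\left(-3,b{\left(-3,-4 \right)} \right)}\right)^{2} = \left(104 + 0\right)^{2} = 104^{2} = 10816$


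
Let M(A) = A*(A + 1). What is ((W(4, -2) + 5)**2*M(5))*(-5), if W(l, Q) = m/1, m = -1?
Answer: -2400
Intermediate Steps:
M(A) = A*(1 + A)
W(l, Q) = -1 (W(l, Q) = -1/1 = -1*1 = -1)
((W(4, -2) + 5)**2*M(5))*(-5) = ((-1 + 5)**2*(5*(1 + 5)))*(-5) = (4**2*(5*6))*(-5) = (16*30)*(-5) = 480*(-5) = -2400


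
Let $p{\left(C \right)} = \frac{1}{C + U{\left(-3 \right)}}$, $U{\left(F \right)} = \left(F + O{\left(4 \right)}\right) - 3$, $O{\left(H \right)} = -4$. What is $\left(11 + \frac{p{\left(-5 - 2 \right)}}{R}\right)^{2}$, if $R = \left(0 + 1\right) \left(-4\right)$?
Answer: $\frac{561001}{4624} \approx 121.32$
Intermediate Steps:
$U{\left(F \right)} = -7 + F$ ($U{\left(F \right)} = \left(F - 4\right) - 3 = \left(-4 + F\right) - 3 = -7 + F$)
$R = -4$ ($R = 1 \left(-4\right) = -4$)
$p{\left(C \right)} = \frac{1}{-10 + C}$ ($p{\left(C \right)} = \frac{1}{C - 10} = \frac{1}{-10 + C}$)
$\left(11 + \frac{p{\left(-5 - 2 \right)}}{R}\right)^{2} = \left(11 + \frac{1}{\left(-10 - 7\right) \left(-4\right)}\right)^{2} = \left(11 + \frac{1}{-10 - 7} \left(- \frac{1}{4}\right)\right)^{2} = \left(11 + \frac{1}{-17} \left(- \frac{1}{4}\right)\right)^{2} = \left(11 - - \frac{1}{68}\right)^{2} = \left(11 + \frac{1}{68}\right)^{2} = \left(\frac{749}{68}\right)^{2} = \frac{561001}{4624}$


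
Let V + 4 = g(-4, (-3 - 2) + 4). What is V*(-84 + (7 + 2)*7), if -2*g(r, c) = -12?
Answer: -42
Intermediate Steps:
g(r, c) = 6 (g(r, c) = -1/2*(-12) = 6)
V = 2 (V = -4 + 6 = 2)
V*(-84 + (7 + 2)*7) = 2*(-84 + (7 + 2)*7) = 2*(-84 + 9*7) = 2*(-84 + 63) = 2*(-21) = -42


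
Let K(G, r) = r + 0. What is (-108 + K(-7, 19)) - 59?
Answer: -148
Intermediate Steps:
K(G, r) = r
(-108 + K(-7, 19)) - 59 = (-108 + 19) - 59 = -89 - 59 = -148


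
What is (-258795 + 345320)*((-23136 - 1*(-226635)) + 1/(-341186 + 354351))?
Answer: 46361208334480/2633 ≈ 1.7608e+10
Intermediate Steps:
(-258795 + 345320)*((-23136 - 1*(-226635)) + 1/(-341186 + 354351)) = 86525*((-23136 + 226635) + 1/13165) = 86525*(203499 + 1/13165) = 86525*(2679064336/13165) = 46361208334480/2633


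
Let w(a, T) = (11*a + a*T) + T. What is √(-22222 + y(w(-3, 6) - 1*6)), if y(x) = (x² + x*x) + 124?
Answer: 16*I*√66 ≈ 129.98*I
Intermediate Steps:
w(a, T) = T + 11*a + T*a (w(a, T) = (11*a + T*a) + T = T + 11*a + T*a)
y(x) = 124 + 2*x² (y(x) = (x² + x²) + 124 = 2*x² + 124 = 124 + 2*x²)
√(-22222 + y(w(-3, 6) - 1*6)) = √(-22222 + (124 + 2*((6 + 11*(-3) + 6*(-3)) - 1*6)²)) = √(-22222 + (124 + 2*((6 - 33 - 18) - 6)²)) = √(-22222 + (124 + 2*(-45 - 6)²)) = √(-22222 + (124 + 2*(-51)²)) = √(-22222 + (124 + 2*2601)) = √(-22222 + (124 + 5202)) = √(-22222 + 5326) = √(-16896) = 16*I*√66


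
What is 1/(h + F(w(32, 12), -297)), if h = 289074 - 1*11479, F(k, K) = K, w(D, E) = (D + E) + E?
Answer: 1/277298 ≈ 3.6062e-6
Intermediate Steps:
w(D, E) = D + 2*E
h = 277595 (h = 289074 - 11479 = 277595)
1/(h + F(w(32, 12), -297)) = 1/(277595 - 297) = 1/277298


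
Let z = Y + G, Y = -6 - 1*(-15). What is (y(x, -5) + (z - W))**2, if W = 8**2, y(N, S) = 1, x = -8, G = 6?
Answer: 2304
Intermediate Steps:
Y = 9 (Y = -6 + 15 = 9)
W = 64
z = 15 (z = 9 + 6 = 15)
(y(x, -5) + (z - W))**2 = (1 + (15 - 1*64))**2 = (1 + (15 - 64))**2 = (1 - 49)**2 = (-48)**2 = 2304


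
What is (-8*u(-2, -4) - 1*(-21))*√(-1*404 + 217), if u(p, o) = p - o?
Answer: 5*I*√187 ≈ 68.374*I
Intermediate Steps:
(-8*u(-2, -4) - 1*(-21))*√(-1*404 + 217) = (-8*(-2 - 1*(-4)) - 1*(-21))*√(-1*404 + 217) = (-8*(-2 + 4) + 21)*√(-404 + 217) = (-8*2 + 21)*√(-187) = (-16 + 21)*(I*√187) = 5*(I*√187) = 5*I*√187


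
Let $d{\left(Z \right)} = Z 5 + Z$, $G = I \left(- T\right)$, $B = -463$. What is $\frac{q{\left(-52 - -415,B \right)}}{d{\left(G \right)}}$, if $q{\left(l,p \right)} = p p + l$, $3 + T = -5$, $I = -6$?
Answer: $- \frac{53683}{72} \approx -745.6$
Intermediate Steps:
$T = -8$ ($T = -3 - 5 = -8$)
$q{\left(l,p \right)} = l + p^{2}$ ($q{\left(l,p \right)} = p^{2} + l = l + p^{2}$)
$G = -48$ ($G = - 6 \left(\left(-1\right) \left(-8\right)\right) = \left(-6\right) 8 = -48$)
$d{\left(Z \right)} = 6 Z$ ($d{\left(Z \right)} = 5 Z + Z = 6 Z$)
$\frac{q{\left(-52 - -415,B \right)}}{d{\left(G \right)}} = \frac{\left(-52 - -415\right) + \left(-463\right)^{2}}{6 \left(-48\right)} = \frac{\left(-52 + 415\right) + 214369}{-288} = \left(363 + 214369\right) \left(- \frac{1}{288}\right) = 214732 \left(- \frac{1}{288}\right) = - \frac{53683}{72}$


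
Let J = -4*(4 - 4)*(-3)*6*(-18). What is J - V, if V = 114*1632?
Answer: -186048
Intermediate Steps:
V = 186048
J = 0 (J = -4*0*(-3)*6*(-18) = -0*6*(-18) = -4*0*(-18) = 0*(-18) = 0)
J - V = 0 - 1*186048 = 0 - 186048 = -186048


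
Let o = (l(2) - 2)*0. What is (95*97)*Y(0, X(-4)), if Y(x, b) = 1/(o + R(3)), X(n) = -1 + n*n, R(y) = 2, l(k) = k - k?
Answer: 9215/2 ≈ 4607.5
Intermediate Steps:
l(k) = 0
o = 0 (o = (0 - 2)*0 = -2*0 = 0)
X(n) = -1 + n²
Y(x, b) = ½ (Y(x, b) = 1/(0 + 2) = 1/2 = ½)
(95*97)*Y(0, X(-4)) = (95*97)*(½) = 9215*(½) = 9215/2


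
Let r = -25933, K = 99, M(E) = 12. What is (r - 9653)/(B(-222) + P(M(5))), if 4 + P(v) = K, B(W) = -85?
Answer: -17793/5 ≈ -3558.6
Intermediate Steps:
P(v) = 95 (P(v) = -4 + 99 = 95)
(r - 9653)/(B(-222) + P(M(5))) = (-25933 - 9653)/(-85 + 95) = -35586/10 = -35586*1/10 = -17793/5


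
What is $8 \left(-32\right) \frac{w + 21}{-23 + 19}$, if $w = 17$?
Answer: $2432$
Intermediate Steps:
$8 \left(-32\right) \frac{w + 21}{-23 + 19} = 8 \left(-32\right) \frac{17 + 21}{-23 + 19} = - 256 \frac{38}{-4} = - 256 \cdot 38 \left(- \frac{1}{4}\right) = \left(-256\right) \left(- \frac{19}{2}\right) = 2432$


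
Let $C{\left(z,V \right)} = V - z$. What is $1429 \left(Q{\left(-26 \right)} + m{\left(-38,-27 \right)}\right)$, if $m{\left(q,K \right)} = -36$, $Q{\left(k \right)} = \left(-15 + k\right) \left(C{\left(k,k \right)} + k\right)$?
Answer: $1471870$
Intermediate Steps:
$Q{\left(k \right)} = k \left(-15 + k\right)$ ($Q{\left(k \right)} = \left(-15 + k\right) \left(\left(k - k\right) + k\right) = \left(-15 + k\right) \left(0 + k\right) = \left(-15 + k\right) k = k \left(-15 + k\right)$)
$1429 \left(Q{\left(-26 \right)} + m{\left(-38,-27 \right)}\right) = 1429 \left(- 26 \left(-15 - 26\right) - 36\right) = 1429 \left(\left(-26\right) \left(-41\right) - 36\right) = 1429 \left(1066 - 36\right) = 1429 \cdot 1030 = 1471870$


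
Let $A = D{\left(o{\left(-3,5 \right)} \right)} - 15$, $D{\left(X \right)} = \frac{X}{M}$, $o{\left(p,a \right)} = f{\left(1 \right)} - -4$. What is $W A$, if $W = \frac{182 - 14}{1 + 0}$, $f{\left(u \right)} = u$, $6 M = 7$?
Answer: $-1800$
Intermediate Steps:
$M = \frac{7}{6}$ ($M = \frac{1}{6} \cdot 7 = \frac{7}{6} \approx 1.1667$)
$o{\left(p,a \right)} = 5$ ($o{\left(p,a \right)} = 1 - -4 = 1 + 4 = 5$)
$D{\left(X \right)} = \frac{6 X}{7}$ ($D{\left(X \right)} = \frac{X}{\frac{7}{6}} = X \frac{6}{7} = \frac{6 X}{7}$)
$W = 168$ ($W = \frac{168}{1} = 168 \cdot 1 = 168$)
$A = - \frac{75}{7}$ ($A = \frac{6}{7} \cdot 5 - 15 = \frac{30}{7} - 15 = - \frac{75}{7} \approx -10.714$)
$W A = 168 \left(- \frac{75}{7}\right) = -1800$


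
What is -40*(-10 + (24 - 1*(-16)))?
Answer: -1200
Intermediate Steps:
-40*(-10 + (24 - 1*(-16))) = -40*(-10 + (24 + 16)) = -40*(-10 + 40) = -40*30 = -1200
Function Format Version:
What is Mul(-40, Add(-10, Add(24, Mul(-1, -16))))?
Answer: -1200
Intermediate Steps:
Mul(-40, Add(-10, Add(24, Mul(-1, -16)))) = Mul(-40, Add(-10, Add(24, 16))) = Mul(-40, Add(-10, 40)) = Mul(-40, 30) = -1200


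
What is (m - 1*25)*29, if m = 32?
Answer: 203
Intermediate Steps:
(m - 1*25)*29 = (32 - 1*25)*29 = (32 - 25)*29 = 7*29 = 203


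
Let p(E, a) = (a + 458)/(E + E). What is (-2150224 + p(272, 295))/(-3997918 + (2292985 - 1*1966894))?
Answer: 1169721103/1997473888 ≈ 0.58560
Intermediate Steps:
p(E, a) = (458 + a)/(2*E) (p(E, a) = (458 + a)/((2*E)) = (458 + a)*(1/(2*E)) = (458 + a)/(2*E))
(-2150224 + p(272, 295))/(-3997918 + (2292985 - 1*1966894)) = (-2150224 + (1/2)*(458 + 295)/272)/(-3997918 + (2292985 - 1*1966894)) = (-2150224 + (1/2)*(1/272)*753)/(-3997918 + (2292985 - 1966894)) = (-2150224 + 753/544)/(-3997918 + 326091) = -1169721103/544/(-3671827) = -1169721103/544*(-1/3671827) = 1169721103/1997473888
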